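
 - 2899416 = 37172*( - 78)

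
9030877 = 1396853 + 7634024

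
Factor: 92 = 2^2*23^1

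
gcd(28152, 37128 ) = 408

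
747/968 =747/968=0.77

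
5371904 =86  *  62464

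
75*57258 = 4294350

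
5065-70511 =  - 65446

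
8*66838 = 534704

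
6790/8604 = 3395/4302 =0.79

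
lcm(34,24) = 408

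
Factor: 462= 2^1 * 3^1*7^1*11^1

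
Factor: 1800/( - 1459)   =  -2^3*3^2*5^2*1459^( - 1)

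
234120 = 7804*30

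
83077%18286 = 9933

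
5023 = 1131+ 3892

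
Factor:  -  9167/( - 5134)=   2^( -1 )*17^(-1 ) * 89^1 * 103^1*151^( - 1 )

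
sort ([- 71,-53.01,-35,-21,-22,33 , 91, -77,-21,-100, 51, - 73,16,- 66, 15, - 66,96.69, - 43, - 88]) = [ - 100, - 88, - 77,  -  73, - 71,- 66 , - 66, -53.01, - 43, - 35, - 22, - 21,-21,  15, 16, 33,51,  91, 96.69]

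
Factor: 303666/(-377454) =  - 7^ ( - 1 ) *19^(  -  1)*107^1 = - 107/133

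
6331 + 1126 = 7457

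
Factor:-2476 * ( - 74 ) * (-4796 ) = - 2^5*11^1*37^1*109^1 * 619^1  =  - 878742304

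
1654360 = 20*82718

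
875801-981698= - 105897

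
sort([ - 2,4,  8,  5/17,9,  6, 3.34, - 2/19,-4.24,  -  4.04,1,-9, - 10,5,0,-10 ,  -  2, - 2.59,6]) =[-10,-10, - 9, - 4.24,-4.04, - 2.59, - 2, - 2,  -  2/19, 0,5/17,  1  ,  3.34,4, 5,6,6, 8,9] 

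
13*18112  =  235456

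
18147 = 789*23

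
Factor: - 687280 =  - 2^4*5^1*11^2*71^1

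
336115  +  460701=796816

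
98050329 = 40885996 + 57164333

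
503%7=6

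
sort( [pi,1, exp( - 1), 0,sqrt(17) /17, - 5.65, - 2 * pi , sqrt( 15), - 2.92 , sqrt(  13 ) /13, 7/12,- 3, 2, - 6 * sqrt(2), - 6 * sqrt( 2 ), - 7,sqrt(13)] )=[ - 6 * sqrt( 2), - 6*sqrt( 2), - 7, - 2 *pi,-5.65,  -  3, - 2.92,0, sqrt( 17 )/17,sqrt( 13 )/13,exp( - 1), 7/12,1,2, pi,sqrt(13),sqrt(15 )]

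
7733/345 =7733/345 = 22.41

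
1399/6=233+1/6 = 233.17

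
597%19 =8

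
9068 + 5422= 14490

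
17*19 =323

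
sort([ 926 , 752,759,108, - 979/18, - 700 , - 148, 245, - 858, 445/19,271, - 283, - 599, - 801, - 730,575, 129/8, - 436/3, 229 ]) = [ - 858, - 801, - 730, - 700, - 599,  -  283,-148, - 436/3, - 979/18,129/8,  445/19, 108,229,245, 271,  575 , 752,  759, 926 ] 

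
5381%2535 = 311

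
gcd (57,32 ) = 1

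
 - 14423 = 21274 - 35697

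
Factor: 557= 557^1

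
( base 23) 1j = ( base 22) 1K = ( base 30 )1C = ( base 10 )42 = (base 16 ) 2A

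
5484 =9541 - 4057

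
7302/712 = 10 + 91/356 =10.26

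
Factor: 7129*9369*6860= 2^2*3^3*5^1*7^3*347^1 * 7129^1 =458190382860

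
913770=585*1562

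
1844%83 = 18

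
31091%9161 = 3608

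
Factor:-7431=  - 3^1*2477^1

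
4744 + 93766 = 98510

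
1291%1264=27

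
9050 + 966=10016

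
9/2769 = 3/923 = 0.00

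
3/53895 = 1/17965  =  0.00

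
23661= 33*717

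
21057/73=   21057/73=288.45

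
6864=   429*16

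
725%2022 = 725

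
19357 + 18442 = 37799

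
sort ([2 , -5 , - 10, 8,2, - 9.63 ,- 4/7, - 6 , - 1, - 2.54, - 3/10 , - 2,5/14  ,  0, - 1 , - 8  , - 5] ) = [ - 10 , - 9.63 , - 8,  -  6, - 5, - 5 ,  -  2.54,  -  2 , - 1, - 1, - 4/7, - 3/10, 0,5/14 , 2,2,8 ]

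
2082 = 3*694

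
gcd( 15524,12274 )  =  2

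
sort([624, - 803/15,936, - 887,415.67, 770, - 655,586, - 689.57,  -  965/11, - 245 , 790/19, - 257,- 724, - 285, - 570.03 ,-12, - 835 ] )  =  [ - 887, - 835, - 724, - 689.57,  -  655, - 570.03, - 285,-257,-245, - 965/11,- 803/15, - 12,790/19, 415.67,586 , 624,770,936 ] 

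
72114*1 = 72114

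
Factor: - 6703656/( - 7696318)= 3351828/3848159 = 2^2*3^1*7^( - 1)*19^1*61^1*241^1*549737^( - 1) 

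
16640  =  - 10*( - 1664) 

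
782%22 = 12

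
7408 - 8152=  -  744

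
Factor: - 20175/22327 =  - 75/83 = -3^1* 5^2  *83^( - 1 )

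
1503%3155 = 1503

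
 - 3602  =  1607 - 5209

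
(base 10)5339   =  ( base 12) 310B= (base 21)C25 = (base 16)14DB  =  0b1010011011011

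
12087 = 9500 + 2587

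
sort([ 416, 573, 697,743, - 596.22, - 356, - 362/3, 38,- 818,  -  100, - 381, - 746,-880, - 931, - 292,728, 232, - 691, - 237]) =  [ - 931,-880,  -  818, - 746 , - 691, - 596.22, - 381,  -  356, - 292, - 237, - 362/3, - 100,38,232,416, 573, 697, 728,  743 ]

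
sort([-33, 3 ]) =[ - 33, 3]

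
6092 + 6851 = 12943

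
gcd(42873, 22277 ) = 1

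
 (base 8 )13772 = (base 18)10H0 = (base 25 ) 9KD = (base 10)6138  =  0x17fa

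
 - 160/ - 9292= 40/2323 = 0.02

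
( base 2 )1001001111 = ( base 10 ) 591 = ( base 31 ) j2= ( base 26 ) MJ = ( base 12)413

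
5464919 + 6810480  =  12275399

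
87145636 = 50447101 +36698535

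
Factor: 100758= 2^1*3^1 * 7^1*2399^1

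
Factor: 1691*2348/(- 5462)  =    -  2^1 * 19^1 *89^1*587^1*2731^(  -  1)=- 1985234/2731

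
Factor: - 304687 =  - 304687^1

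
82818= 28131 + 54687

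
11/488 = 11/488 = 0.02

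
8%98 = 8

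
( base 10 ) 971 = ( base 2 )1111001011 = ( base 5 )12341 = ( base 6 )4255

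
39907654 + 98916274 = 138823928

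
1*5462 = 5462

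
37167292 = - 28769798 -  - 65937090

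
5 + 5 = 10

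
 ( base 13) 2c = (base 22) 1G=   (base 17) 24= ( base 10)38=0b100110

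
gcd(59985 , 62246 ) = 1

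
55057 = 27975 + 27082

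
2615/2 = 1307 + 1/2  =  1307.50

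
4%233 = 4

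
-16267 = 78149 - 94416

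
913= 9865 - 8952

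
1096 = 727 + 369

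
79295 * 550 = 43612250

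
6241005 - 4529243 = 1711762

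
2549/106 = 24 + 5/106 = 24.05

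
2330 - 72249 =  - 69919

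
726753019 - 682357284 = 44395735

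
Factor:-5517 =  - 3^2*613^1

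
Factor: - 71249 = -71249^1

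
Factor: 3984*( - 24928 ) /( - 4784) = 2^5*3^1*13^( - 1 )*19^1*23^ ( - 1 )*41^1*83^1 = 6207072/299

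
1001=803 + 198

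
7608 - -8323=15931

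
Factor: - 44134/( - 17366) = 22067/8683=19^( - 1) * 457^(  -  1 )*22067^1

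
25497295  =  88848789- 63351494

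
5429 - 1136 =4293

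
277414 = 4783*58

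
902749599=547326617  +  355422982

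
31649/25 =1265+24/25 = 1265.96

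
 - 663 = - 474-189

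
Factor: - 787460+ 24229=-763231=-7^1* 107^1*1019^1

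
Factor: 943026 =2^1 * 3^1 * 7^1*22453^1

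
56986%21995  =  12996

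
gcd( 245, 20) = 5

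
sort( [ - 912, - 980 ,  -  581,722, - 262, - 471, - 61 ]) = [ - 980, - 912, - 581, - 471, - 262, - 61, 722 ]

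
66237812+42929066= 109166878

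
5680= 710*8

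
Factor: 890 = 2^1*5^1*89^1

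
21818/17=21818/17 = 1283.41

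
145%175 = 145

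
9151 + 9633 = 18784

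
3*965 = 2895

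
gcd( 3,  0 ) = 3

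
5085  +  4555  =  9640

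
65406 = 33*1982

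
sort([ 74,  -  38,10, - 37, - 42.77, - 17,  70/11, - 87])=[ - 87, - 42.77, - 38, - 37,-17,70/11,10,74 ] 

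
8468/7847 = 8468/7847 = 1.08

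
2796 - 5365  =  - 2569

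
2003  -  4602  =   - 2599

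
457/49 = 457/49 = 9.33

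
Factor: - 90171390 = - 2^1*3^1*5^1*79^1*38047^1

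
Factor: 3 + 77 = 2^4*5^1 = 80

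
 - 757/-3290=757/3290 = 0.23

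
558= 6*93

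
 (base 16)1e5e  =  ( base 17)19F5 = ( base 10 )7774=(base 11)5928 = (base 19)12a3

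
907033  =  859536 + 47497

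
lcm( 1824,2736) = 5472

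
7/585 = 7/585 = 0.01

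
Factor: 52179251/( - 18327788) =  - 2^ ( - 2 )*4581947^( - 1)*52179251^1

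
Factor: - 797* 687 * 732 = -400798548 = - 2^2*3^2*61^1*229^1*797^1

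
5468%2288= 892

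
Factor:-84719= - 84719^1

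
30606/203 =150 + 156/203 = 150.77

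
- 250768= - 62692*4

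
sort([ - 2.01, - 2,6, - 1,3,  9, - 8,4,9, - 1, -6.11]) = [ - 8, - 6.11, - 2.01, - 2,- 1,  -  1,3,4, 6, 9,9 ] 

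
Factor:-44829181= -283^1*158407^1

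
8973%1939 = 1217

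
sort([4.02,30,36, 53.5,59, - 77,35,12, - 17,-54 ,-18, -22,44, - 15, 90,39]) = [- 77, - 54, - 22, - 18,  -  17, -15,4.02,12 , 30,35,36, 39,44,53.5,59,90]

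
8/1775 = 8/1775=0.00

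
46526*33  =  1535358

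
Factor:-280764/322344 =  -709/814 = - 2^( - 1)*11^( - 1)*37^ (-1) * 709^1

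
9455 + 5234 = 14689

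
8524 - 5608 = 2916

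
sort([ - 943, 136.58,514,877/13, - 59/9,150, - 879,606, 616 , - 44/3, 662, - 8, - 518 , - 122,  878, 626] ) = [  -  943,- 879, - 518,  -  122,  -  44/3, - 8, - 59/9,  877/13, 136.58, 150, 514,  606,616,626,662,878]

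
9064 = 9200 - 136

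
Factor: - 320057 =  - 320057^1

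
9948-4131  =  5817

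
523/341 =523/341 =1.53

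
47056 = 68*692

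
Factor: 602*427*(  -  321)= - 82514334 = -2^1*3^1*7^2*43^1*61^1*107^1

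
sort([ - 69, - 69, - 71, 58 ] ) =[ - 71,-69, - 69,58] 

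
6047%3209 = 2838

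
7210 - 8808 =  - 1598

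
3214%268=266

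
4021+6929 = 10950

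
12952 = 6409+6543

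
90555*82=7425510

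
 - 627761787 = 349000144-976761931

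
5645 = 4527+1118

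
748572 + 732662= 1481234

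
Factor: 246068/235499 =2^2*11^( - 1)*79^(-1)*227^1 = 908/869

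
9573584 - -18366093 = 27939677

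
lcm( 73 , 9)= 657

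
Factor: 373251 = 3^1*83^1*1499^1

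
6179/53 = 6179/53 = 116.58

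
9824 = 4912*2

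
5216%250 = 216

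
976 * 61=59536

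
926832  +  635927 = 1562759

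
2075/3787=2075/3787=   0.55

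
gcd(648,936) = 72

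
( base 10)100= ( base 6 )244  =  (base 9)121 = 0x64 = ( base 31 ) 37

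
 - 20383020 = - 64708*315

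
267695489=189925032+77770457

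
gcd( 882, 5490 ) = 18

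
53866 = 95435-41569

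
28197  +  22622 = 50819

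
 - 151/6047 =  - 1 + 5896/6047 = - 0.02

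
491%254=237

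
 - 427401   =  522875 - 950276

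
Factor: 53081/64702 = 2^( - 1)*7^1*11^( - 1 )*17^(-1)*173^( - 1)*7583^1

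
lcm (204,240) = 4080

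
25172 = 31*812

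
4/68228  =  1/17057  =  0.00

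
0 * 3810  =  0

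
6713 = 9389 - 2676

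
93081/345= 1349/5 = 269.80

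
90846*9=817614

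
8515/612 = 8515/612 = 13.91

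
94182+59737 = 153919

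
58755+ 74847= 133602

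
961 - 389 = 572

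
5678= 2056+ 3622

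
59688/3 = 19896 = 19896.00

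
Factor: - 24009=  - 3^1*53^1*151^1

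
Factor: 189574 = 2^1*7^1*11^1*1231^1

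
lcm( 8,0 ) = 0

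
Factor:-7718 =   -  2^1* 17^1*227^1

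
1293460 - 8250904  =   - 6957444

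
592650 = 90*6585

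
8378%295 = 118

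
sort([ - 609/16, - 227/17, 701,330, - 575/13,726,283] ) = [ - 575/13, - 609/16, - 227/17,283,330, 701,726] 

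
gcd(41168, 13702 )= 62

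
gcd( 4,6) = 2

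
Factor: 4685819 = 1213^1*3863^1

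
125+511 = 636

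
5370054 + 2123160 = 7493214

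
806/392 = 2 + 11/196=2.06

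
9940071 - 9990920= -50849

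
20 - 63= - 43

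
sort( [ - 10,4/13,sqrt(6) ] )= [  -  10,4/13,sqrt( 6)] 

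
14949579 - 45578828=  - 30629249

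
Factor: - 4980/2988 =  -  3^ ( - 1 )*5^1 = - 5/3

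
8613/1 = 8613 = 8613.00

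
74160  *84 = 6229440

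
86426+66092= 152518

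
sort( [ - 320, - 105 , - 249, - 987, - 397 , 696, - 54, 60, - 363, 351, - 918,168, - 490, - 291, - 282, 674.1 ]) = [ - 987, - 918,-490, - 397, - 363, - 320, - 291 ,- 282, - 249, - 105, - 54,  60,168,  351, 674.1,696 ] 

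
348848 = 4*87212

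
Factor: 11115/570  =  2^( - 1 )*3^1*13^1  =  39/2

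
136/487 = 136/487 =0.28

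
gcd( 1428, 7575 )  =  3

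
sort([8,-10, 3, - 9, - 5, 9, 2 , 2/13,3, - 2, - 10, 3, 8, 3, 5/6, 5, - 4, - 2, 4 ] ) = [ - 10,  -  10, - 9, - 5, - 4, - 2,- 2,2/13, 5/6,2, 3, 3,3, 3,4, 5, 8, 8, 9]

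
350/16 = 175/8= 21.88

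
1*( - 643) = -643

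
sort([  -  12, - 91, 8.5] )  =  [-91,  -  12,  8.5]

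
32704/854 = 2336/61 = 38.30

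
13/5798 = 1/446 = 0.00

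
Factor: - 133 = - 7^1*19^1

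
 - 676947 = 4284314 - 4961261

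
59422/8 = 7427 + 3/4 =7427.75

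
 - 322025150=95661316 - 417686466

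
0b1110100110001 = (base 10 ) 7473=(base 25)bnn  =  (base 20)idd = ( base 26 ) B1B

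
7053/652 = 7053/652 = 10.82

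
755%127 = 120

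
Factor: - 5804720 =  - 2^4*5^1*72559^1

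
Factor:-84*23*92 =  - 177744 = - 2^4*3^1 * 7^1*23^2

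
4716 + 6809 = 11525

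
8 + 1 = 9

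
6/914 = 3/457 = 0.01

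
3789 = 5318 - 1529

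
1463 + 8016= 9479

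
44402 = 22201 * 2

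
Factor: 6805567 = 43^1*158269^1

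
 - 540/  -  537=1 + 1/179  =  1.01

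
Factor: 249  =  3^1 * 83^1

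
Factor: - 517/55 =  - 47/5 = - 5^( - 1)  *  47^1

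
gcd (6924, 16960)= 4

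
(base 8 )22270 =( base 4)2102320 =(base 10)9400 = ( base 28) BRK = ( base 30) ADA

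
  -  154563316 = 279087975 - 433651291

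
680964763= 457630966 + 223333797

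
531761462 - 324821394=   206940068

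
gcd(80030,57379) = 1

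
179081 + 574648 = 753729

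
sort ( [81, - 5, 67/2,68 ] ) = [ - 5,67/2, 68, 81]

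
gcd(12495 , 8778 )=21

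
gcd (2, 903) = 1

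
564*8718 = 4916952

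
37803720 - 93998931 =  - 56195211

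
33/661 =33/661 = 0.05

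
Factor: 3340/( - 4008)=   -  2^( - 1)*3^ ( - 1)*5^1 = - 5/6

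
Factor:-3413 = -3413^1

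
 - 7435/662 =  - 7435/662 = - 11.23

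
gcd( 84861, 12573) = 9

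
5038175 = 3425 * 1471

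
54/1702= 27/851=0.03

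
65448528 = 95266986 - 29818458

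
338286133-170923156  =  167362977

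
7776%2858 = 2060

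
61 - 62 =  - 1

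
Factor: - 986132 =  -2^2*7^1*41^1*859^1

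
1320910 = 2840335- 1519425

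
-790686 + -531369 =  - 1322055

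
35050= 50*701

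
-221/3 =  - 74+ 1/3 = -73.67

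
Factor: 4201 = 4201^1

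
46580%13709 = 5453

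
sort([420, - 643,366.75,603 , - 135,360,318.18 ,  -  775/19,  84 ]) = [ - 643 , - 135, -775/19, 84,318.18, 360,366.75, 420,603] 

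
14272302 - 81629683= - 67357381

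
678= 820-142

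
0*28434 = 0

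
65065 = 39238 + 25827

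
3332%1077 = 101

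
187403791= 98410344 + 88993447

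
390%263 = 127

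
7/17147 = 7/17147 = 0.00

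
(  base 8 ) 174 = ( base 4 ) 1330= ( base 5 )444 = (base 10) 124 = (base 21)5J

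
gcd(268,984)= 4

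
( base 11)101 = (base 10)122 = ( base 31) 3t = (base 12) a2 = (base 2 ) 1111010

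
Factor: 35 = 5^1*7^1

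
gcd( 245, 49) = 49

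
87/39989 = 87/39989 = 0.00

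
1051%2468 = 1051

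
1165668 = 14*83262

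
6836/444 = 1709/111 =15.40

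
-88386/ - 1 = 88386/1=88386.00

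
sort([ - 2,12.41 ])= [ - 2,12.41 ] 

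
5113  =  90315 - 85202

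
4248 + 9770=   14018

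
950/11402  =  475/5701 = 0.08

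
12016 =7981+4035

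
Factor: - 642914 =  - 2^1 * 521^1 * 617^1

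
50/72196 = 25/36098 = 0.00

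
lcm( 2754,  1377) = 2754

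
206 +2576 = 2782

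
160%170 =160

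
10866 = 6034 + 4832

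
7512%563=193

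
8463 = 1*8463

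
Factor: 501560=2^3*5^1*12539^1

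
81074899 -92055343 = -10980444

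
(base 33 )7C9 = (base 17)1AD4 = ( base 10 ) 8028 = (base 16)1F5C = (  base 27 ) b09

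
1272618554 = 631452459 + 641166095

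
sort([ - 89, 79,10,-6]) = [  -  89,-6,10, 79 ]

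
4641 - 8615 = -3974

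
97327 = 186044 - 88717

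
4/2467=4/2467=0.00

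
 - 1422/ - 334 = 711/167= 4.26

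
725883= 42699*17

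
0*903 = 0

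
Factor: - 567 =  - 3^4*7^1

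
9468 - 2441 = 7027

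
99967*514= 51383038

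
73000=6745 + 66255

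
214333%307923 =214333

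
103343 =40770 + 62573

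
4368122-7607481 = -3239359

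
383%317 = 66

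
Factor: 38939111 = 2447^1*15913^1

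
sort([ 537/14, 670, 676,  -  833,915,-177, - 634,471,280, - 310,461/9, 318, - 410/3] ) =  [ -833,-634, - 310, - 177, - 410/3,  537/14, 461/9 , 280,318, 471, 670, 676,  915]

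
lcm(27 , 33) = 297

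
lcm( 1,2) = 2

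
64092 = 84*763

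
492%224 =44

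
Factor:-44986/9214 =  -17^(- 1)*83^1  =  - 83/17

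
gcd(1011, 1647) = 3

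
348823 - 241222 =107601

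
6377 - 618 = 5759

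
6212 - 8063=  - 1851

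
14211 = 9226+4985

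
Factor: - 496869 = - 3^1*19^1 *23^1 * 379^1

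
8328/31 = 8328/31 = 268.65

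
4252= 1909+2343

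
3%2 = 1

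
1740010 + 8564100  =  10304110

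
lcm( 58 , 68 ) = 1972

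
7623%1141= 777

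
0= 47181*0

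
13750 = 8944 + 4806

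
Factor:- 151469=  - 167^1*907^1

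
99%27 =18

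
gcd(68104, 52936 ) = 8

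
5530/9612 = 2765/4806 =0.58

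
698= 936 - 238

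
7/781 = 7/781 = 0.01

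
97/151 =97/151 = 0.64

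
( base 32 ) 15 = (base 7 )52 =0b100101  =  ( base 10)37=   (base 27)1A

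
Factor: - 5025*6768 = - 2^4*3^3*5^2 * 47^1* 67^1 = - 34009200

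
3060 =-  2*( - 1530)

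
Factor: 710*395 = 2^1*5^2*71^1*79^1  =  280450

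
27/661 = 27/661 = 0.04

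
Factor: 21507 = 3^1*67^1*107^1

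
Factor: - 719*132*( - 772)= 73268976 =2^4*3^1*11^1 * 193^1*719^1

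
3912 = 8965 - 5053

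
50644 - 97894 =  - 47250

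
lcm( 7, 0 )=0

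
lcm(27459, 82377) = 82377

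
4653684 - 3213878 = 1439806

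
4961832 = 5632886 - 671054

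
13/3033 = 13/3033 =0.00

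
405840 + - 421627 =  - 15787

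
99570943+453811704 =553382647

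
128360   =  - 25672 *( -5 )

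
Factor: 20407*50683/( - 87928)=-1034287981/87928 = -2^( - 3 )*29^ (-1)*379^(  -  1)*20407^1*50683^1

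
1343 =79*17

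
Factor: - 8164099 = -8164099^1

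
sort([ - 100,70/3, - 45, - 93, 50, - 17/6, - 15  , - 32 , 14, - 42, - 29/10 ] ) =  [ -100,  -  93,  -  45, - 42, - 32, - 15,  -  29/10 , - 17/6, 14,70/3,50] 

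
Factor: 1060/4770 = 2^1*3^ ( - 2 )= 2/9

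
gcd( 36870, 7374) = 7374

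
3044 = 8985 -5941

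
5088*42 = 213696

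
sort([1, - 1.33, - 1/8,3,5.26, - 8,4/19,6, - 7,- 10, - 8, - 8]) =[ - 10 , - 8, - 8, - 8, - 7,- 1.33,-1/8 , 4/19, 1,3,5.26,  6]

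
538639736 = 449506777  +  89132959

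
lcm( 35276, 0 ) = 0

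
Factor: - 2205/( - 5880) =2^( -3)*3^1 = 3/8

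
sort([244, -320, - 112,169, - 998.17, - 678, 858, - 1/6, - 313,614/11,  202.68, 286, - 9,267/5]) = [ - 998.17,-678, - 320,-313, - 112,-9,-1/6, 267/5,614/11,169,202.68,244,286, 858 ]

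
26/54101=26/54101 = 0.00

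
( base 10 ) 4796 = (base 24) 87k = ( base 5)123141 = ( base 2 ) 1001010111100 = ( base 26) 72C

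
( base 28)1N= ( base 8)63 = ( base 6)123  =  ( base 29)1M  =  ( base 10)51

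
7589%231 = 197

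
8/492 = 2/123 = 0.02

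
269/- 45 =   -  269/45 =- 5.98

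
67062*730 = 48955260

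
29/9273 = 29/9273 = 0.00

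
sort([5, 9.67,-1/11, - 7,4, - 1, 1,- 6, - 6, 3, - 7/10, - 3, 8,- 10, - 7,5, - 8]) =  [ - 10, - 8,-7 , - 7,-6, -6, - 3,-1 , -7/10, - 1/11 , 1, 3, 4, 5,5, 8,9.67]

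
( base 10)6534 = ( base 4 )1212012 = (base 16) 1986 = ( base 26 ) 9h8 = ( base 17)15A6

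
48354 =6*8059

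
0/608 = 0 = 0.00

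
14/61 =14/61 = 0.23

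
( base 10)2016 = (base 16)7e0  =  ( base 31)231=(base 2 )11111100000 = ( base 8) 3740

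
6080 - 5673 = 407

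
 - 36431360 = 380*( - 95872) 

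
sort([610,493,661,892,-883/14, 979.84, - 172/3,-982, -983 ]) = [ - 983, - 982, - 883/14 , - 172/3,493,610, 661 , 892, 979.84]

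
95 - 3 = 92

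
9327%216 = 39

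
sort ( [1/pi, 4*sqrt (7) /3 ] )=[ 1/pi, 4*sqrt(7)/3]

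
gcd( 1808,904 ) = 904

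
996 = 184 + 812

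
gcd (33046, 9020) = 82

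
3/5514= 1/1838=0.00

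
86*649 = 55814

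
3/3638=3/3638 = 0.00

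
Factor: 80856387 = 3^4*41^1*97^1 * 251^1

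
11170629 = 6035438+5135191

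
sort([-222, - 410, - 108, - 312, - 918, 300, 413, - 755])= [ - 918, - 755,  -  410,  -  312, - 222,-108, 300, 413]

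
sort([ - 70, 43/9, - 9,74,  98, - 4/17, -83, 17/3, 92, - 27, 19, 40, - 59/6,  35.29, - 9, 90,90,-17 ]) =[ - 83,- 70,-27,-17, - 59/6, - 9 ,  -  9,-4/17, 43/9,17/3,19, 35.29,  40, 74,  90, 90, 92 , 98 ]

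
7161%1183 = 63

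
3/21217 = 3/21217 = 0.00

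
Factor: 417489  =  3^1*317^1*439^1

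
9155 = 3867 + 5288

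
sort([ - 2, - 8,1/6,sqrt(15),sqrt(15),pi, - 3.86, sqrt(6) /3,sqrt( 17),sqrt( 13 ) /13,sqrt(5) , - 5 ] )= [- 8, - 5,-3.86, - 2, 1/6,sqrt(13)/13,sqrt( 6 ) /3, sqrt ( 5), pi,sqrt(15) , sqrt ( 15 ),sqrt(17)] 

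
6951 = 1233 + 5718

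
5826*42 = 244692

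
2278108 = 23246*98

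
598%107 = 63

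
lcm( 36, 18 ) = 36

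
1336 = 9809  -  8473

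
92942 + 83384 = 176326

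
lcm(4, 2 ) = 4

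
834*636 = 530424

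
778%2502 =778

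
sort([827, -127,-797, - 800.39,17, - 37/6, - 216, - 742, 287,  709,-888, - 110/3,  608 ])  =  [-888, - 800.39, - 797, - 742, - 216, - 127, - 110/3, - 37/6,17, 287, 608,  709,827]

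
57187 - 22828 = 34359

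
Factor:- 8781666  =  - 2^1*3^1*1463611^1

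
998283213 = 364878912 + 633404301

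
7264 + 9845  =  17109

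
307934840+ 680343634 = 988278474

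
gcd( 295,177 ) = 59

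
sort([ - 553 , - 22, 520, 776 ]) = [ - 553, - 22,  520,776]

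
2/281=2/281 = 0.01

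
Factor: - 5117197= - 5117197^1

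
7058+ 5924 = 12982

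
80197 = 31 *2587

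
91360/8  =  11420=11420.00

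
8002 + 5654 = 13656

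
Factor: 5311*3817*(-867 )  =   - 17575899429  =  - 3^1 * 11^1*17^2*47^1*113^1*347^1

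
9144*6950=63550800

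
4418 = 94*47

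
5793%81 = 42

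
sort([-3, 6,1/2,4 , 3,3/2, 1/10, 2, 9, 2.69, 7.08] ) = [-3,1/10,1/2, 3/2,  2,  2.69, 3,  4, 6, 7.08,  9]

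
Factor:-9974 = - 2^1* 4987^1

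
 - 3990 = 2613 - 6603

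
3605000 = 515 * 7000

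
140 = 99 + 41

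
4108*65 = 267020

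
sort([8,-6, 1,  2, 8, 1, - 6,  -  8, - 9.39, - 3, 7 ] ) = [ - 9.39, - 8,-6, - 6 , - 3, 1, 1 , 2,7, 8,8]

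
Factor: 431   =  431^1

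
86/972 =43/486 =0.09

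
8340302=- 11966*( - 697)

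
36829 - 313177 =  - 276348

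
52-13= 39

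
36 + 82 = 118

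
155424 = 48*3238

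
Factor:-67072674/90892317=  -2^1*1283^1 * 8713^1*30297439^ (- 1) = - 22357558/30297439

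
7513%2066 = 1315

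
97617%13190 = 5287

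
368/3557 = 368/3557 = 0.10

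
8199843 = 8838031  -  638188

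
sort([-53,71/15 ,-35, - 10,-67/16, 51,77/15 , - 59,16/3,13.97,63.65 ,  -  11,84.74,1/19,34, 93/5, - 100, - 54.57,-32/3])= [ -100, - 59, - 54.57, - 53, - 35,-11, - 32/3,-10, - 67/16, 1/19,71/15, 77/15,16/3,13.97, 93/5, 34,51 , 63.65,84.74 ]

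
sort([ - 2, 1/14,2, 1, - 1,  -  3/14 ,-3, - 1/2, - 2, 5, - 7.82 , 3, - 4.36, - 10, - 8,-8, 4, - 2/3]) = [ - 10, - 8,-8, - 7.82, - 4.36,-3,-2, - 2, - 1, - 2/3, - 1/2, - 3/14,1/14, 1, 2, 3, 4, 5 ] 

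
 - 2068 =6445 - 8513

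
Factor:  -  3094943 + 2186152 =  - 13^1*53^1*1319^1=- 908791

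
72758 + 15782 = 88540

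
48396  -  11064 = 37332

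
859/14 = 859/14 = 61.36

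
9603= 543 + 9060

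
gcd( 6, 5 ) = 1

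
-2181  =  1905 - 4086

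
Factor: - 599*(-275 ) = 164725 = 5^2*11^1*599^1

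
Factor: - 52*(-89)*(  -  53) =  - 2^2*13^1*53^1 *89^1  =  - 245284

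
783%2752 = 783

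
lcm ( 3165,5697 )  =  28485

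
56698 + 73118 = 129816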